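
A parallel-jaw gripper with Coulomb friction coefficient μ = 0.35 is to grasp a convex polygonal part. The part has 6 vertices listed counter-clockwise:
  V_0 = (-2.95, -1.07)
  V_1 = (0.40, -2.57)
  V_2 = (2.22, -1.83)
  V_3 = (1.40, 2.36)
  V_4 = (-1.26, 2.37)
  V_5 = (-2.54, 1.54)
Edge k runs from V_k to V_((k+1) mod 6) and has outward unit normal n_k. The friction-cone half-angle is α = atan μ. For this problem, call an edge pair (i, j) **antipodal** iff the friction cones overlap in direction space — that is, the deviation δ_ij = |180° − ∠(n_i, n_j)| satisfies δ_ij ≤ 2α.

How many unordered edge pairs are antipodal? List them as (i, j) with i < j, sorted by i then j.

count = 4; pairs: (0,3), (1,3), (1,4), (2,5)

α = atan 0.35 = 19.29°;  2α = 38.58°
n_0 = (-0.4087, -0.9127)
n_1 = (+0.3767, -0.9264)
n_2 = (+0.9814, +0.1921)
n_3 = (+0.0038, +1.0000)
n_4 = (-0.5441, +0.8390)
n_5 = (-0.9879, +0.1552)
  (0,1): δ = 133.75°  ·
  (0,2): δ = 54.81°  ·
  (0,3): δ = 23.91°  ✓
  (0,4): δ = 57.08°  ·
  (0,5): δ = 105.19°  ·
  (1,2): δ = 101.05°  ·
  (1,3): δ = 22.34°  ✓
  (1,4): δ = 10.83°  ✓
  (1,5): δ = 58.95°  ·
  (2,3): δ = 101.29°  ·
  (2,4): δ = 68.11°  ·
  (2,5): δ = 20.00°  ✓
  (3,4): δ = 146.82°  ·
  (3,5): δ = 98.71°  ·
  (4,5): δ = 131.89°  ·
antipodal pairs: 4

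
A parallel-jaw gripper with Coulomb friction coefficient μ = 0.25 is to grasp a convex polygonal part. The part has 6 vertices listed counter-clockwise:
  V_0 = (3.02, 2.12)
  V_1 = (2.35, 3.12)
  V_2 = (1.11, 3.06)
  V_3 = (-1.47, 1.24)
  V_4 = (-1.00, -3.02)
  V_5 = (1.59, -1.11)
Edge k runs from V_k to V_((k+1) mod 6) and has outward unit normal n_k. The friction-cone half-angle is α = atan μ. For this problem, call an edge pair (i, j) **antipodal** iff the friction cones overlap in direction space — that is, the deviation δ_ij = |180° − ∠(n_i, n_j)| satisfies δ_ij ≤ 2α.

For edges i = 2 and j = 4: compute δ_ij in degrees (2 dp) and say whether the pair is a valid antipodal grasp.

δ = 1.21°, valid

α = atan 0.25 = 14.04°;  2α = 28.07°
edge 2: e_2 = (-2.58, -1.82);  n_2 = (-0.5764, +0.8171)
edge 4: e_4 = (+2.59, +1.91);  n_4 = (+0.5935, -0.8048)
∠(n_2, n_4) = 178.79°
δ = |180° − 178.79°| = 1.21°
1.21° ≤ 2α = 28.07°  →  valid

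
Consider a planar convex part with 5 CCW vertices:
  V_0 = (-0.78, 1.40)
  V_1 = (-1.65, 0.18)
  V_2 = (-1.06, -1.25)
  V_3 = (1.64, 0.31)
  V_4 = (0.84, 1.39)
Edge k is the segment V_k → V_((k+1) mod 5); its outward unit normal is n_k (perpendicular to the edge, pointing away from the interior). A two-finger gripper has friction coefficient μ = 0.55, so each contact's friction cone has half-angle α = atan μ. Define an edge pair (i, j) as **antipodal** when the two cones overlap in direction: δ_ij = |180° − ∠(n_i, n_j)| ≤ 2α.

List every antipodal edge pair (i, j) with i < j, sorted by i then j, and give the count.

α = atan 0.55 = 28.81°;  2α = 57.62°
n_0 = (-0.8142, +0.5806)
n_1 = (-0.9244, -0.3814)
n_2 = (+0.5003, -0.8659)
n_3 = (+0.8036, +0.5952)
n_4 = (+0.0062, +1.0000)
  (0,1): δ = 122.09°  ·
  (0,2): δ = 24.49°  ✓
  (0,3): δ = 72.02°  ·
  (0,4): δ = 125.14°  ·
  (1,2): δ = 82.40°  ·
  (1,3): δ = 14.11°  ✓
  (1,4): δ = 67.23°  ·
  (2,3): δ = 83.49°  ·
  (2,4): δ = 30.37°  ✓
  (3,4): δ = 126.88°  ·
antipodal pairs: 3

count = 3; pairs: (0,2), (1,3), (2,4)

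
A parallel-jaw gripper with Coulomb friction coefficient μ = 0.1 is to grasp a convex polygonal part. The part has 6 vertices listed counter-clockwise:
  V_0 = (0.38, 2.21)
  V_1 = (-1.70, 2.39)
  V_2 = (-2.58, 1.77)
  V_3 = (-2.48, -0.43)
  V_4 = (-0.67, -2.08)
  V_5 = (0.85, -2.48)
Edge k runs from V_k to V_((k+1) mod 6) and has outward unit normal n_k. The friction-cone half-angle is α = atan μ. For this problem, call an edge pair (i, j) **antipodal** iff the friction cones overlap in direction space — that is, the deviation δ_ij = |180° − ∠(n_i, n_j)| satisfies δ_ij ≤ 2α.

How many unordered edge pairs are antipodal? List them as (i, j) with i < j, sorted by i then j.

α = atan 0.1 = 5.71°;  2α = 11.42°
n_0 = (+0.0862, +0.9963)
n_1 = (-0.5760, +0.8175)
n_2 = (-0.9990, -0.0454)
n_3 = (-0.6737, -0.7390)
n_4 = (-0.2545, -0.9671)
n_5 = (+0.9950, +0.0997)
  (0,1): δ = 139.89°  ·
  (0,2): δ = 82.45°  ·
  (0,3): δ = 37.41°  ·
  (0,4): δ = 9.80°  ✓
  (0,5): δ = 100.67°  ·
  (1,2): δ = 122.56°  ·
  (1,3): δ = 77.52°  ·
  (1,4): δ = 49.91°  ·
  (1,5): δ = 60.56°  ·
  (2,3): δ = 134.95°  ·
  (2,4): δ = 107.35°  ·
  (2,5): δ = 3.12°  ✓
  (3,4): δ = 152.39°  ·
  (3,5): δ = 41.92°  ·
  (4,5): δ = 69.53°  ·
antipodal pairs: 2

count = 2; pairs: (0,4), (2,5)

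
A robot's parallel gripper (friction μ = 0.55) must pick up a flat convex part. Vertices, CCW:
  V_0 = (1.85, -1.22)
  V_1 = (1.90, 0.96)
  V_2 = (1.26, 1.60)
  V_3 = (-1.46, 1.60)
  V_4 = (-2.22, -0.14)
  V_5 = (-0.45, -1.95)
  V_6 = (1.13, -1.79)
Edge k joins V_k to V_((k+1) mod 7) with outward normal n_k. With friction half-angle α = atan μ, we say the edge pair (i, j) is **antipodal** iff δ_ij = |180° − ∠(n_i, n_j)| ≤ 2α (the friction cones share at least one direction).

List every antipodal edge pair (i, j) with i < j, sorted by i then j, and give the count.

α = atan 0.55 = 28.81°;  2α = 57.62°
n_0 = (+0.9997, -0.0229)
n_1 = (+0.7071, +0.7071)
n_2 = (+0.0000, +1.0000)
n_3 = (-0.9164, +0.4003)
n_4 = (-0.7150, -0.6992)
n_5 = (+0.1008, -0.9949)
n_6 = (+0.6207, -0.7840)
  (0,1): δ = 133.69°  ·
  (0,2): δ = 88.69°  ·
  (0,3): δ = 22.28°  ✓
  (0,4): δ = 45.67°  ✓
  (0,5): δ = 97.10°  ·
  (0,6): δ = 129.68°  ·
  (1,2): δ = 135.00°  ·
  (1,3): δ = 68.59°  ·
  (1,4): δ = 0.64°  ✓
  (1,5): δ = 50.78°  ✓
  (1,6): δ = 83.37°  ·
  (2,3): δ = 113.59°  ·
  (2,4): δ = 45.64°  ✓
  (2,5): δ = 5.78°  ✓
  (2,6): δ = 38.37°  ✓
  (3,4): δ = 112.05°  ·
  (3,5): δ = 60.62°  ·
  (3,6): δ = 28.04°  ✓
  (4,5): δ = 128.58°  ·
  (4,6): δ = 95.99°  ·
  (5,6): δ = 147.41°  ·
antipodal pairs: 8

count = 8; pairs: (0,3), (0,4), (1,4), (1,5), (2,4), (2,5), (2,6), (3,6)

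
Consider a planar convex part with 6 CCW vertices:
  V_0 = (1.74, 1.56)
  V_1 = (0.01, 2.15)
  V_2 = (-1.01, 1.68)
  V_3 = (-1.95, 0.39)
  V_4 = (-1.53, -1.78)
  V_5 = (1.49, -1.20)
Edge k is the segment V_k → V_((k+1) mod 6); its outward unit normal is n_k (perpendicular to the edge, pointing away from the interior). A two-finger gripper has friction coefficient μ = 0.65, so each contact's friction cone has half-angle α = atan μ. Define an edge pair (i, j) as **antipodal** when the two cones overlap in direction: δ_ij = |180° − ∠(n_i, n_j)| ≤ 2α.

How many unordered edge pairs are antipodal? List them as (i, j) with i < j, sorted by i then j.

count = 7; pairs: (0,3), (0,4), (1,4), (1,5), (2,4), (2,5), (3,5)

α = atan 0.65 = 33.02°;  2α = 66.05°
n_0 = (+0.3228, +0.9465)
n_1 = (-0.4185, +0.9082)
n_2 = (-0.8082, +0.5889)
n_3 = (-0.9818, -0.1900)
n_4 = (+0.1886, -0.9821)
n_5 = (+0.9959, -0.0902)
  (0,1): δ = 136.43°  ·
  (0,2): δ = 107.25°  ·
  (0,3): δ = 60.21°  ✓
  (0,4): δ = 29.70°  ✓
  (0,5): δ = 103.66°  ·
  (1,2): δ = 150.82°  ·
  (1,3): δ = 103.79°  ·
  (1,4): δ = 13.87°  ✓
  (1,5): δ = 60.08°  ✓
  (2,3): δ = 132.97°  ·
  (2,4): δ = 43.05°  ✓
  (2,5): δ = 30.90°  ✓
  (3,4): δ = 90.08°  ·
  (3,5): δ = 16.13°  ✓
  (4,5): δ = 106.05°  ·
antipodal pairs: 7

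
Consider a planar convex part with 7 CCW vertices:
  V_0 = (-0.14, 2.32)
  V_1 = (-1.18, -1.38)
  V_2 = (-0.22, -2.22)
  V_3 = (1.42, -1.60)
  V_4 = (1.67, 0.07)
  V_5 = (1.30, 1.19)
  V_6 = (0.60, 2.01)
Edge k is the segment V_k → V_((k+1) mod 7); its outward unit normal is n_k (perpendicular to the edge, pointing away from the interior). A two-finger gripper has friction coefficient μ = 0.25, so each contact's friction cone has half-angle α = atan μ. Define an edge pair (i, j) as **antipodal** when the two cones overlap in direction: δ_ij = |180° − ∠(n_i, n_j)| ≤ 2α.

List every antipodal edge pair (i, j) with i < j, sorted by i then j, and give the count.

α = atan 0.25 = 14.04°;  2α = 28.07°
n_0 = (-0.9627, +0.2706)
n_1 = (-0.6585, -0.7526)
n_2 = (+0.3536, -0.9354)
n_3 = (+0.9890, -0.1481)
n_4 = (+0.9495, +0.3137)
n_5 = (+0.7606, +0.6493)
n_6 = (+0.3864, +0.9223)
  (0,1): δ = 115.49°  ·
  (0,2): δ = 53.59°  ·
  (0,3): δ = 7.19°  ✓
  (0,4): δ = 33.98°  ·
  (0,5): δ = 56.19°  ·
  (0,6): δ = 82.97°  ·
  (1,2): δ = 118.11°  ·
  (1,3): δ = 57.33°  ·
  (1,4): δ = 30.53°  ·
  (1,5): δ = 8.33°  ✓
  (1,6): δ = 18.46°  ✓
  (2,3): δ = 119.22°  ·
  (2,4): δ = 92.43°  ·
  (2,5): δ = 70.22°  ·
  (2,6): δ = 43.44°  ·
  (3,4): δ = 153.20°  ·
  (3,5): δ = 131.00°  ·
  (3,6): δ = 104.22°  ·
  (4,5): δ = 157.80°  ·
  (4,6): δ = 131.01°  ·
  (5,6): δ = 153.22°  ·
antipodal pairs: 3

count = 3; pairs: (0,3), (1,5), (1,6)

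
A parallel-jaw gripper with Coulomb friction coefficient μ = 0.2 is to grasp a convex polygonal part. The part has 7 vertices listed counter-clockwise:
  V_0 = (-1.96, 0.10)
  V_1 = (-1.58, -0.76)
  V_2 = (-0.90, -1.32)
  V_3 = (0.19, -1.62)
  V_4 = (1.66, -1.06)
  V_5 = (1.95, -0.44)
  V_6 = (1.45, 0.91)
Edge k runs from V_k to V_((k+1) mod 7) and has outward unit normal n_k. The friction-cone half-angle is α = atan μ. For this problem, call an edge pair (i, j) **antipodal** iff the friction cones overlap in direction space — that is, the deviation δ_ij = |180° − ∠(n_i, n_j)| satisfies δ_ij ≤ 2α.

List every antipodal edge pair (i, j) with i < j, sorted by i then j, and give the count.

α = atan 0.2 = 11.31°;  2α = 22.62°
n_0 = (-0.9147, -0.4042)
n_1 = (-0.6357, -0.7719)
n_2 = (-0.2654, -0.9641)
n_3 = (+0.3560, -0.9345)
n_4 = (+0.9058, -0.4237)
n_5 = (+0.9377, +0.3473)
n_6 = (-0.2311, +0.9729)
  (0,1): δ = 153.31°  ·
  (0,2): δ = 129.23°  ·
  (0,3): δ = 92.98°  ·
  (0,4): δ = 48.91°  ·
  (0,5): δ = 3.52°  ✓
  (0,6): δ = 79.52°  ·
  (1,2): δ = 155.92°  ·
  (1,3): δ = 119.67°  ·
  (1,4): δ = 75.60°  ·
  (1,5): δ = 30.20°  ·
  (1,6): δ = 52.83°  ·
  (2,3): δ = 143.76°  ·
  (2,4): δ = 99.68°  ·
  (2,5): δ = 54.29°  ·
  (2,6): δ = 28.75°  ·
  (3,4): δ = 135.92°  ·
  (3,5): δ = 90.53°  ·
  (3,6): δ = 7.49°  ✓
  (4,5): δ = 134.61°  ·
  (4,6): δ = 51.57°  ·
  (5,6): δ = 96.96°  ·
antipodal pairs: 2

count = 2; pairs: (0,5), (3,6)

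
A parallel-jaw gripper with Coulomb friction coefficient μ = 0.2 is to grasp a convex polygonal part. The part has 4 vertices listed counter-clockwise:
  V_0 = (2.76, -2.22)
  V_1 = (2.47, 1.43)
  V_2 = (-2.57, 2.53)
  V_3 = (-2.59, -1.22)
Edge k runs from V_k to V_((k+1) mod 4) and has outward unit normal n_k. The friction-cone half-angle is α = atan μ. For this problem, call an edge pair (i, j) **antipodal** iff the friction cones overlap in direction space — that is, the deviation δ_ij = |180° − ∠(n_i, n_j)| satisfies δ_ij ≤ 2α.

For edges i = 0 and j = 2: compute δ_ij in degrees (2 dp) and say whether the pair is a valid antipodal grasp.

δ = 4.85°, valid

α = atan 0.2 = 11.31°;  2α = 22.62°
edge 0: e_0 = (-0.29, +3.65);  n_0 = (+0.9969, +0.0792)
edge 2: e_2 = (-0.02, -3.75);  n_2 = (-1.0000, +0.0053)
∠(n_0, n_2) = 175.15°
δ = |180° − 175.15°| = 4.85°
4.85° ≤ 2α = 22.62°  →  valid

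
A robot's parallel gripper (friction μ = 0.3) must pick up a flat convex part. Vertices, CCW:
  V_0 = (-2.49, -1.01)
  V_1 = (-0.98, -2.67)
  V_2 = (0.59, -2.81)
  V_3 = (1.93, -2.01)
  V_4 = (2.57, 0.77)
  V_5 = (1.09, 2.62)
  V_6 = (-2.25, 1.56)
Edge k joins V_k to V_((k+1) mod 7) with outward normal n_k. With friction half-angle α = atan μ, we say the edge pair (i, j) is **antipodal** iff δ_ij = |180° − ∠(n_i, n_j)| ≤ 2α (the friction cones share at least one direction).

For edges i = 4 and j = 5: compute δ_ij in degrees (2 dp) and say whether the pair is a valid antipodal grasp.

α = atan 0.3 = 16.70°;  2α = 33.40°
edge 4: e_4 = (-1.48, +1.85);  n_4 = (+0.7809, +0.6247)
edge 5: e_5 = (-3.34, -1.06);  n_5 = (-0.3025, +0.9532)
∠(n_4, n_5) = 68.95°
δ = |180° − 68.95°| = 111.05°
111.05° > 2α = 33.40°  →  invalid

δ = 111.05°, invalid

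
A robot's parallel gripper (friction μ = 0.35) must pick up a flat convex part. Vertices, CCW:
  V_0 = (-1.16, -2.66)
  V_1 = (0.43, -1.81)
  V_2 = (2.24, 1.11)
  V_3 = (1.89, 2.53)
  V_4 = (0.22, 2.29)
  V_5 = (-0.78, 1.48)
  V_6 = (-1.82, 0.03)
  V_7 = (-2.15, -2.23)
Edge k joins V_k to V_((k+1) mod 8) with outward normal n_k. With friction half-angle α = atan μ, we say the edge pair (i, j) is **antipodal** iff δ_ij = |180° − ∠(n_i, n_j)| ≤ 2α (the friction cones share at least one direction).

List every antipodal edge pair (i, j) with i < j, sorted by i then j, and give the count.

count = 8; pairs: (0,3), (0,4), (0,5), (1,4), (1,5), (1,6), (2,6), (3,7)

α = atan 0.35 = 19.29°;  2α = 38.58°
n_0 = (+0.4715, -0.8819)
n_1 = (+0.8500, -0.5269)
n_2 = (+0.9709, +0.2393)
n_3 = (-0.1423, +0.9898)
n_4 = (-0.6294, +0.7771)
n_5 = (-0.8126, +0.5828)
n_6 = (-0.9895, +0.1445)
n_7 = (-0.3984, -0.9172)
  (0,1): δ = 149.92°  ·
  (0,2): δ = 104.28°  ·
  (0,3): δ = 19.95°  ✓
  (0,4): δ = 10.88°  ✓
  (0,5): δ = 26.22°  ✓
  (0,6): δ = 53.56°  ·
  (0,7): δ = 128.39°  ·
  (1,2): δ = 134.36°  ·
  (1,3): δ = 50.03°  ·
  (1,4): δ = 19.20°  ✓
  (1,5): δ = 3.86°  ✓
  (1,6): δ = 23.49°  ✓
  (1,7): δ = 98.32°  ·
  (2,3): δ = 95.67°  ·
  (2,4): δ = 64.84°  ·
  (2,5): δ = 49.50°  ·
  (2,6): δ = 22.15°  ✓
  (2,7): δ = 52.68°  ·
  (3,4): δ = 149.17°  ·
  (3,5): δ = 133.83°  ·
  (3,6): δ = 106.49°  ·
  (3,7): δ = 31.66°  ✓
  (4,5): δ = 164.66°  ·
  (4,6): δ = 137.31°  ·
  (4,7): δ = 62.48°  ·
  (5,6): δ = 152.66°  ·
  (5,7): δ = 77.83°  ·
  (6,7): δ = 105.17°  ·
antipodal pairs: 8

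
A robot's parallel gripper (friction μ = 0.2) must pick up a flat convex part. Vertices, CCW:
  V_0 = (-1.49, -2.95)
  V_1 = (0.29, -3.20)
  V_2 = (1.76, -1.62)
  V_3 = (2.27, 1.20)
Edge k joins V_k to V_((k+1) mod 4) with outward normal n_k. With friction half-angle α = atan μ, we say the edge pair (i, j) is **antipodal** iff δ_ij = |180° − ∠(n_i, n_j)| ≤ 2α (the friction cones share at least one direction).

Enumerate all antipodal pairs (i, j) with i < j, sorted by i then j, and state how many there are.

count = 1; pairs: (1,3)

α = atan 0.2 = 11.31°;  2α = 22.62°
n_0 = (-0.1391, -0.9903)
n_1 = (+0.7321, -0.6812)
n_2 = (+0.9840, -0.1780)
n_3 = (-0.7411, +0.6714)
  (0,1): δ = 124.94°  ·
  (0,2): δ = 92.26°  ·
  (0,3): δ = 55.82°  ·
  (1,2): δ = 147.32°  ·
  (1,3): δ = 0.76°  ✓
  (2,3): δ = 31.93°  ·
antipodal pairs: 1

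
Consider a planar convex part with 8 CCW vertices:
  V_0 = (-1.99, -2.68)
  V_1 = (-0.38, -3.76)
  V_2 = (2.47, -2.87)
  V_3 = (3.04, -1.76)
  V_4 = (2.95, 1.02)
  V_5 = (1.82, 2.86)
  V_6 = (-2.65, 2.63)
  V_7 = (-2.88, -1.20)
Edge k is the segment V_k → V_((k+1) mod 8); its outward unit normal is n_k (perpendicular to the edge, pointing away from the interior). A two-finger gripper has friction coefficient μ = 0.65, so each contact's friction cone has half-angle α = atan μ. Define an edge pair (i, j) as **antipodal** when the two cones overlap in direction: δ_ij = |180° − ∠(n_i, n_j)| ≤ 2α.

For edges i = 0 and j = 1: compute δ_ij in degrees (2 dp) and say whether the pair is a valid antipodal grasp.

δ = 128.80°, invalid

α = atan 0.65 = 33.02°;  2α = 66.05°
edge 0: e_0 = (+1.61, -1.08);  n_0 = (-0.5571, -0.8305)
edge 1: e_1 = (+2.85, +0.89);  n_1 = (+0.2981, -0.9545)
∠(n_0, n_1) = 51.20°
δ = |180° − 51.20°| = 128.80°
128.80° > 2α = 66.05°  →  invalid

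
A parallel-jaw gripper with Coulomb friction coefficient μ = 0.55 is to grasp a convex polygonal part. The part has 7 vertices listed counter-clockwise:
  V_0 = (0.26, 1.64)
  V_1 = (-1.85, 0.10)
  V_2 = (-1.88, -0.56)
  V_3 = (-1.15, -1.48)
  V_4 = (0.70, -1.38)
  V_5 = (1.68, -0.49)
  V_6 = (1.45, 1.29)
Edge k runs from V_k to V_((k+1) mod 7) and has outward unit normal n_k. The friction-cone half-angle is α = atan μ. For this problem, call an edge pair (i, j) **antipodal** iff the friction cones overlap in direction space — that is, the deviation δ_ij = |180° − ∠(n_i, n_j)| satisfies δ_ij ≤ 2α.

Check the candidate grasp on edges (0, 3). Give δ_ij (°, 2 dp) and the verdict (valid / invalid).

α = atan 0.55 = 28.81°;  2α = 57.62°
edge 0: e_0 = (-2.11, -1.54);  n_0 = (-0.5895, +0.8077)
edge 3: e_3 = (+1.85, +0.10);  n_3 = (+0.0540, -0.9985)
∠(n_0, n_3) = 146.97°
δ = |180° − 146.97°| = 33.03°
33.03° ≤ 2α = 57.62°  →  valid

δ = 33.03°, valid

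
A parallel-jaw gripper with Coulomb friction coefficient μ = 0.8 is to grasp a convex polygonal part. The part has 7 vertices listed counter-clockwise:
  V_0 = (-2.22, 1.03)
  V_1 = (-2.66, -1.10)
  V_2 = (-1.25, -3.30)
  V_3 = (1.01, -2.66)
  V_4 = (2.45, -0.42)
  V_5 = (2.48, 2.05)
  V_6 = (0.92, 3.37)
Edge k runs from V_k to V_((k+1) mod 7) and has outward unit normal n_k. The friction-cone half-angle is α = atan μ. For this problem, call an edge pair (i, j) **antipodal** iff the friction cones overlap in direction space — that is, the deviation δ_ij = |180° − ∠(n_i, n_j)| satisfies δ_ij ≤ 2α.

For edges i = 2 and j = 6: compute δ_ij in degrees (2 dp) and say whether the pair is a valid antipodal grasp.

α = atan 0.8 = 38.66°;  2α = 77.32°
edge 2: e_2 = (+2.26, +0.64);  n_2 = (+0.2725, -0.9622)
edge 6: e_6 = (-3.14, -2.34);  n_6 = (-0.5975, +0.8018)
∠(n_2, n_6) = 159.12°
δ = |180° − 159.12°| = 20.88°
20.88° ≤ 2α = 77.32°  →  valid

δ = 20.88°, valid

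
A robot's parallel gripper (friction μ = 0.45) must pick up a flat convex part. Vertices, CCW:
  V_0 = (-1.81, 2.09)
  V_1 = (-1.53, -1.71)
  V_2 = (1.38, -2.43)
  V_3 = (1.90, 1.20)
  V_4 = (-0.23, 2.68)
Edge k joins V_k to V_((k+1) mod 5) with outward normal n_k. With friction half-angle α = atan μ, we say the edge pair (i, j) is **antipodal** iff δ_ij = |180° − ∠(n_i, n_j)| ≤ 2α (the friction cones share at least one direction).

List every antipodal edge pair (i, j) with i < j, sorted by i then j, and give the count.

count = 3; pairs: (0,2), (1,3), (1,4)

α = atan 0.45 = 24.23°;  2α = 48.46°
n_0 = (-0.9973, -0.0735)
n_1 = (-0.2402, -0.9707)
n_2 = (+0.9899, -0.1418)
n_3 = (+0.5706, +0.8212)
n_4 = (-0.3498, +0.9368)
  (0,1): δ = 108.11°  ·
  (0,2): δ = 12.37°  ✓
  (0,3): δ = 50.99°  ·
  (0,4): δ = 106.26°  ·
  (1,2): δ = 84.26°  ·
  (1,3): δ = 20.90°  ✓
  (1,4): δ = 34.37°  ✓
  (2,3): δ = 116.64°  ·
  (2,4): δ = 61.37°  ·
  (3,4): δ = 124.73°  ·
antipodal pairs: 3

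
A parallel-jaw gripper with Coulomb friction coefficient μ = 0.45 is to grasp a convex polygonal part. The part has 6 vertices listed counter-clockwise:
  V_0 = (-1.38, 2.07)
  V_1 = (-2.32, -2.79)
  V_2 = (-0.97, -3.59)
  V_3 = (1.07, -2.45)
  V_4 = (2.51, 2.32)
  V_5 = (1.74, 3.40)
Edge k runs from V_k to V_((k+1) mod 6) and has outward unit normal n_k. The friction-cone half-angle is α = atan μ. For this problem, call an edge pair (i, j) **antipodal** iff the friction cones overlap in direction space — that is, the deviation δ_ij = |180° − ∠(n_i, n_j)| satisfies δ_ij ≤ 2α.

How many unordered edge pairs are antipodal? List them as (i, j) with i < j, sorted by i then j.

α = atan 0.45 = 24.23°;  2α = 48.46°
n_0 = (-0.9818, +0.1899)
n_1 = (-0.5098, -0.8603)
n_2 = (+0.4878, -0.8729)
n_3 = (+0.9573, -0.2890)
n_4 = (+0.8142, +0.5805)
n_5 = (-0.3921, +0.9199)
  (0,1): δ = 109.70°  ·
  (0,2): δ = 49.86°  ·
  (0,3): δ = 5.85°  ✓
  (0,4): δ = 46.43°  ✓
  (0,5): δ = 124.03°  ·
  (1,2): δ = 120.15°  ·
  (1,3): δ = 76.15°  ·
  (1,4): δ = 23.86°  ✓
  (1,5): δ = 53.74°  ·
  (2,3): δ = 136.00°  ·
  (2,4): δ = 83.71°  ·
  (2,5): δ = 6.11°  ✓
  (3,4): δ = 127.71°  ·
  (3,5): δ = 50.11°  ·
  (4,5): δ = 102.40°  ·
antipodal pairs: 4

count = 4; pairs: (0,3), (0,4), (1,4), (2,5)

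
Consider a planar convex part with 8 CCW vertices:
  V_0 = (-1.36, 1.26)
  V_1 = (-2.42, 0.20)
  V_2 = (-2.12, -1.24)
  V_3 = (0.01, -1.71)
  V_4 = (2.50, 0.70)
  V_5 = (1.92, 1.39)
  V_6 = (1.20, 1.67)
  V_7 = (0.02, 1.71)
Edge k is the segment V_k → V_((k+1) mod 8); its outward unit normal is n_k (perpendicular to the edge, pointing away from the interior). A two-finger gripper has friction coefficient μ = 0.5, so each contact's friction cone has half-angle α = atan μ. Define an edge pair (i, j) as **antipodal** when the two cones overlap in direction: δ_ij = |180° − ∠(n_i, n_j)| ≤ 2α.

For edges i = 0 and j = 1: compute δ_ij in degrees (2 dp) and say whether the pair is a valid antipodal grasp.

δ = 123.23°, invalid

α = atan 0.5 = 26.57°;  2α = 53.13°
edge 0: e_0 = (-1.06, -1.06);  n_0 = (-0.7071, +0.7071)
edge 1: e_1 = (+0.30, -1.44);  n_1 = (-0.9790, -0.2040)
∠(n_0, n_1) = 56.77°
δ = |180° − 56.77°| = 123.23°
123.23° > 2α = 53.13°  →  invalid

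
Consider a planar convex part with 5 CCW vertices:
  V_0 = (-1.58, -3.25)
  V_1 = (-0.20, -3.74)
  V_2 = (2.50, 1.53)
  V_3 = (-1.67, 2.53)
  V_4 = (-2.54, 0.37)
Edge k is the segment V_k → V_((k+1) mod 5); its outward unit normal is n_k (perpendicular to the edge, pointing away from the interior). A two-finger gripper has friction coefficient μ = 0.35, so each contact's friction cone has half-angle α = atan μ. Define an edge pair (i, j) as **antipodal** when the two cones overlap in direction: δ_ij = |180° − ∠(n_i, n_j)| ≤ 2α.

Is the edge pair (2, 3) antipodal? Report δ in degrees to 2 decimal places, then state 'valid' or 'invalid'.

δ = 98.45°, invalid

α = atan 0.35 = 19.29°;  2α = 38.58°
edge 2: e_2 = (-4.17, +1.00);  n_2 = (+0.2332, +0.9724)
edge 3: e_3 = (-0.87, -2.16);  n_3 = (-0.9276, +0.3736)
∠(n_2, n_3) = 81.55°
δ = |180° − 81.55°| = 98.45°
98.45° > 2α = 38.58°  →  invalid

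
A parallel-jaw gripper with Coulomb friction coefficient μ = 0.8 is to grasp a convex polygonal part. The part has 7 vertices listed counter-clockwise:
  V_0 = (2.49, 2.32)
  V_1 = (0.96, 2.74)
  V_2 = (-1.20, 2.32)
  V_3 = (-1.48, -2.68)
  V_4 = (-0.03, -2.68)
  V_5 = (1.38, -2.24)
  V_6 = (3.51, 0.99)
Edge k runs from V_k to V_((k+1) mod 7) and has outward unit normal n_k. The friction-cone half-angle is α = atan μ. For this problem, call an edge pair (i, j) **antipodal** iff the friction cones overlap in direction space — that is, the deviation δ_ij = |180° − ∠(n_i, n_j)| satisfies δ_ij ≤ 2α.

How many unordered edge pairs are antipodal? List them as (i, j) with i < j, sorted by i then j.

α = atan 0.8 = 38.66°;  2α = 77.32°
n_0 = (+0.2647, +0.9643)
n_1 = (-0.1909, +0.9816)
n_2 = (-0.9984, +0.0559)
n_3 = (+0.0000, -1.0000)
n_4 = (+0.2979, -0.9546)
n_5 = (+0.8348, -0.5505)
n_6 = (+0.7935, +0.6086)
  (0,1): δ = 153.65°  ·
  (0,2): δ = 77.86°  ·
  (0,3): δ = 15.35°  ✓
  (0,4): δ = 32.68°  ✓
  (0,5): δ = 71.95°  ✓
  (0,6): δ = 142.84°  ·
  (1,2): δ = 104.21°  ·
  (1,3): δ = 11.00°  ✓
  (1,4): δ = 6.33°  ✓
  (1,5): δ = 45.59°  ✓
  (1,6): δ = 116.48°  ·
  (2,3): δ = 86.79°  ·
  (2,4): δ = 69.46°  ✓
  (2,5): δ = 30.20°  ✓
  (2,6): δ = 40.69°  ✓
  (3,4): δ = 162.67°  ·
  (3,5): δ = 123.40°  ·
  (3,6): δ = 52.51°  ✓
  (4,5): δ = 140.73°  ·
  (4,6): δ = 69.85°  ✓
  (5,6): δ = 109.11°  ·
antipodal pairs: 11

count = 11; pairs: (0,3), (0,4), (0,5), (1,3), (1,4), (1,5), (2,4), (2,5), (2,6), (3,6), (4,6)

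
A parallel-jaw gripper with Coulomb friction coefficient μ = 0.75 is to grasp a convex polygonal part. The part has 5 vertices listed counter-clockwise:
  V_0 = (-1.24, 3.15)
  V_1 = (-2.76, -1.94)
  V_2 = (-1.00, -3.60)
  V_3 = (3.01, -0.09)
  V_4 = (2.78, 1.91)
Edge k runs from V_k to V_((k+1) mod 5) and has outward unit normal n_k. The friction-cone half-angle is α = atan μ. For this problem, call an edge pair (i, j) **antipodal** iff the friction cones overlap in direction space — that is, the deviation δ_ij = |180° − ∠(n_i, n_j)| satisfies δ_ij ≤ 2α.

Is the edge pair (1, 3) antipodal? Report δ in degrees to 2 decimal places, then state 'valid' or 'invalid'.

α = atan 0.75 = 36.87°;  2α = 73.74°
edge 1: e_1 = (+1.76, -1.66);  n_1 = (-0.6861, -0.7275)
edge 3: e_3 = (-0.23, +2.00);  n_3 = (+0.9935, +0.1142)
∠(n_1, n_3) = 139.89°
δ = |180° − 139.89°| = 40.11°
40.11° ≤ 2α = 73.74°  →  valid

δ = 40.11°, valid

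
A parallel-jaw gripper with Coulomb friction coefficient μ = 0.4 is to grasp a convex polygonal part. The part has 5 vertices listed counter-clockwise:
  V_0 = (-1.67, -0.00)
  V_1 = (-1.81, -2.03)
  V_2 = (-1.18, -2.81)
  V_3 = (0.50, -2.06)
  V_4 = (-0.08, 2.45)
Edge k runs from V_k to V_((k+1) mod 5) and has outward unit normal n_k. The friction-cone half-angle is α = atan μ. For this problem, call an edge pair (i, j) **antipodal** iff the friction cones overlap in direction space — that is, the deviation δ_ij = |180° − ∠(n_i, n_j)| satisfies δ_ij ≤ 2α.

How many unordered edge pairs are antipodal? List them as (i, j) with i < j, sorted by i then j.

α = atan 0.4 = 21.80°;  2α = 43.60°
n_0 = (-0.9976, +0.0688)
n_1 = (-0.7779, -0.6283)
n_2 = (+0.4077, -0.9131)
n_3 = (+0.9918, +0.1276)
n_4 = (-0.8388, +0.5444)
  (0,1): δ = 137.13°  ·
  (0,2): δ = 62.00°  ·
  (0,3): δ = 11.27°  ✓
  (0,4): δ = 150.96°  ·
  (1,2): δ = 104.87°  ·
  (1,3): δ = 31.60°  ✓
  (1,4): δ = 108.09°  ·
  (2,3): δ = 106.73°  ·
  (2,4): δ = 32.96°  ✓
  (3,4): δ = 40.31°  ✓
antipodal pairs: 4

count = 4; pairs: (0,3), (1,3), (2,4), (3,4)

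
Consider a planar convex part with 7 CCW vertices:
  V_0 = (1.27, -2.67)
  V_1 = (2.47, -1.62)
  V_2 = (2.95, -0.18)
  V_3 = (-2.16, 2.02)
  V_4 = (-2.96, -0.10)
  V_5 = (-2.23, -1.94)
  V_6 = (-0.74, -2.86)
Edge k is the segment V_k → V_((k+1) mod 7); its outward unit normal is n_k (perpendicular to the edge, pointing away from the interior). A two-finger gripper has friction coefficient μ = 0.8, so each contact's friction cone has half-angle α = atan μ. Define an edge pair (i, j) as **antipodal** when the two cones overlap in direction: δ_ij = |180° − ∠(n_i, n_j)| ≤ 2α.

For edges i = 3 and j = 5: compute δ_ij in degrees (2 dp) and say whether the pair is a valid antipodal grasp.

α = atan 0.8 = 38.66°;  2α = 77.32°
edge 3: e_3 = (-0.80, -2.12);  n_3 = (-0.9356, +0.3531)
edge 5: e_5 = (+1.49, -0.92);  n_5 = (-0.5254, -0.8509)
∠(n_3, n_5) = 78.98°
δ = |180° − 78.98°| = 101.02°
101.02° > 2α = 77.32°  →  invalid

δ = 101.02°, invalid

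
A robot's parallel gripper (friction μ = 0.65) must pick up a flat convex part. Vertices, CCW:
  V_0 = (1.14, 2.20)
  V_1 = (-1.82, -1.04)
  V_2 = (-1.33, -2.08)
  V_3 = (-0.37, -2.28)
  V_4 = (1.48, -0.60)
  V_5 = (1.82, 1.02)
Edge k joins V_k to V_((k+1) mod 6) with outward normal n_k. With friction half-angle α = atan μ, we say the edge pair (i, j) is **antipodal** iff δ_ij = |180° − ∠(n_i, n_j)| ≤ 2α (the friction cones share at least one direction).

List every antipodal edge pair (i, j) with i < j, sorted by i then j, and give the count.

count = 6; pairs: (0,2), (0,3), (0,4), (1,4), (1,5), (2,5)

α = atan 0.65 = 33.02°;  2α = 66.05°
n_0 = (-0.7383, +0.6745)
n_1 = (-0.9046, -0.4262)
n_2 = (-0.2040, -0.9790)
n_3 = (+0.6723, -0.7403)
n_4 = (+0.9787, -0.2054)
n_5 = (+0.8664, +0.4993)
  (0,1): δ = 112.36°  ·
  (0,2): δ = 59.35°  ✓
  (0,3): δ = 5.34°  ✓
  (0,4): δ = 30.56°  ✓
  (0,5): δ = 72.37°  ·
  (1,2): δ = 127.00°  ·
  (1,3): δ = 72.98°  ·
  (1,4): δ = 37.08°  ✓
  (1,5): δ = 4.73°  ✓
  (2,3): δ = 125.99°  ·
  (2,4): δ = 90.08°  ·
  (2,5): δ = 48.28°  ✓
  (3,4): δ = 144.10°  ·
  (3,5): δ = 102.29°  ·
  (4,5): δ = 138.19°  ·
antipodal pairs: 6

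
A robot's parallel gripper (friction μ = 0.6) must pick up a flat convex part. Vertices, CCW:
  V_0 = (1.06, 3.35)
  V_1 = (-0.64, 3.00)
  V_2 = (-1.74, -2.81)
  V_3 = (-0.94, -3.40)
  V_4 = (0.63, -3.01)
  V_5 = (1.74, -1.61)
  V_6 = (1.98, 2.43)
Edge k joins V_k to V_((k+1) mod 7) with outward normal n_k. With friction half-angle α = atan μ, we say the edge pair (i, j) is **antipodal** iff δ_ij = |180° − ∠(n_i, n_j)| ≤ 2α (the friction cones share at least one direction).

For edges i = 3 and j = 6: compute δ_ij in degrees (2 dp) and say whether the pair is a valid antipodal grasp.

δ = 58.95°, valid

α = atan 0.6 = 30.96°;  2α = 61.93°
edge 3: e_3 = (+1.57, +0.39);  n_3 = (+0.2411, -0.9705)
edge 6: e_6 = (-0.92, +0.92);  n_6 = (+0.7071, +0.7071)
∠(n_3, n_6) = 121.05°
δ = |180° − 121.05°| = 58.95°
58.95° ≤ 2α = 61.93°  →  valid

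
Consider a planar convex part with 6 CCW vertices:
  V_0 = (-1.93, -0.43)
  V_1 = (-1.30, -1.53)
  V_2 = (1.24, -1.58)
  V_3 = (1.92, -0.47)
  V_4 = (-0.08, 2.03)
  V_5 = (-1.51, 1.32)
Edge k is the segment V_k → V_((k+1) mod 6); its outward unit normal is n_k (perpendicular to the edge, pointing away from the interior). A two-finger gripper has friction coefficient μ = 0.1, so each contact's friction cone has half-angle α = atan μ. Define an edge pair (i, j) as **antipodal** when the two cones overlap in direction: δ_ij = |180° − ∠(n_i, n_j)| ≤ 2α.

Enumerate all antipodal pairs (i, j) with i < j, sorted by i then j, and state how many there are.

count = 1; pairs: (0,3)

α = atan 0.1 = 5.71°;  2α = 11.42°
n_0 = (-0.8678, -0.4970)
n_1 = (-0.0197, -0.9998)
n_2 = (+0.8527, -0.5224)
n_3 = (+0.7809, +0.6247)
n_4 = (-0.4447, +0.8957)
n_5 = (-0.9724, +0.2334)
  (0,1): δ = 120.93°  ·
  (0,2): δ = 61.29°  ·
  (0,3): δ = 8.86°  ✓
  (0,4): δ = 86.60°  ·
  (0,5): δ = 136.70°  ·
  (1,2): δ = 120.36°  ·
  (1,3): δ = 50.21°  ·
  (1,4): δ = 27.53°  ·
  (1,5): δ = 77.63°  ·
  (2,3): δ = 109.85°  ·
  (2,4): δ = 32.10°  ·
  (2,5): δ = 18.00°  ·
  (3,4): δ = 102.26°  ·
  (3,5): δ = 52.16°  ·
  (4,5): δ = 129.90°  ·
antipodal pairs: 1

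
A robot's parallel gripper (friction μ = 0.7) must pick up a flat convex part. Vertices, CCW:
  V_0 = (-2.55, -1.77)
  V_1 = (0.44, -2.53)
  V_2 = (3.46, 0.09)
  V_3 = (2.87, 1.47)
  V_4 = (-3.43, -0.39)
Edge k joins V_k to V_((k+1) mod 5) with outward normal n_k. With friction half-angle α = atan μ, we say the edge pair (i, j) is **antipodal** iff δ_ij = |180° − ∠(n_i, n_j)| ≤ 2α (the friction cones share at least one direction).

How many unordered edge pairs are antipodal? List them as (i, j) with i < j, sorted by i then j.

count = 4; pairs: (0,2), (0,3), (1,3), (2,4)

α = atan 0.7 = 34.99°;  2α = 69.98°
n_0 = (-0.2463, -0.9692)
n_1 = (+0.6553, -0.7554)
n_2 = (+0.9195, +0.3931)
n_3 = (-0.2832, +0.9591)
n_4 = (-0.8432, -0.5377)
  (0,1): δ = 124.80°  ·
  (0,2): δ = 52.59°  ✓
  (0,3): δ = 30.71°  ✓
  (0,4): δ = 136.79°  ·
  (1,2): δ = 107.79°  ·
  (1,3): δ = 24.49°  ✓
  (1,4): δ = 81.58°  ·
  (2,3): δ = 96.70°  ·
  (2,4): δ = 9.38°  ✓
  (3,4): δ = 73.92°  ·
antipodal pairs: 4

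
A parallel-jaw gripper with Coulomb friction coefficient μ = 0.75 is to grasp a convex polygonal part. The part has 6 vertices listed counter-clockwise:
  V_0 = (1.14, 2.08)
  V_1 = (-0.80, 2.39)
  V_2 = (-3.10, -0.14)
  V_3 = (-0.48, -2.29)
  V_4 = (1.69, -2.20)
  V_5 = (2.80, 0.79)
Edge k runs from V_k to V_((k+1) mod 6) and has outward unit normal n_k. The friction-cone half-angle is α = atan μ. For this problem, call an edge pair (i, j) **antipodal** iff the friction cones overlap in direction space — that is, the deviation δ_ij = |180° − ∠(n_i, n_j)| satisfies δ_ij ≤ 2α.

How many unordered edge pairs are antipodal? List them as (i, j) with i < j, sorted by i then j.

count = 7; pairs: (0,2), (0,3), (1,3), (1,4), (2,4), (2,5), (3,5)

α = atan 0.75 = 36.87°;  2α = 73.74°
n_0 = (+0.1578, +0.9875)
n_1 = (-0.7399, +0.6727)
n_2 = (-0.6344, -0.7730)
n_3 = (+0.0414, -0.9991)
n_4 = (+0.9375, -0.3480)
n_5 = (+0.6136, +0.7896)
  (0,1): δ = 123.19°  ·
  (0,2): δ = 30.29°  ✓
  (0,3): δ = 11.45°  ✓
  (0,4): δ = 78.71°  ·
  (0,5): δ = 151.23°  ·
  (1,2): δ = 87.10°  ·
  (1,3): δ = 45.35°  ✓
  (1,4): δ = 21.91°  ✓
  (1,5): δ = 94.42°  ·
  (2,3): δ = 138.25°  ·
  (2,4): δ = 70.99°  ✓
  (2,5): δ = 1.52°  ✓
  (3,4): δ = 112.74°  ·
  (3,5): δ = 40.23°  ✓
  (4,5): δ = 107.48°  ·
antipodal pairs: 7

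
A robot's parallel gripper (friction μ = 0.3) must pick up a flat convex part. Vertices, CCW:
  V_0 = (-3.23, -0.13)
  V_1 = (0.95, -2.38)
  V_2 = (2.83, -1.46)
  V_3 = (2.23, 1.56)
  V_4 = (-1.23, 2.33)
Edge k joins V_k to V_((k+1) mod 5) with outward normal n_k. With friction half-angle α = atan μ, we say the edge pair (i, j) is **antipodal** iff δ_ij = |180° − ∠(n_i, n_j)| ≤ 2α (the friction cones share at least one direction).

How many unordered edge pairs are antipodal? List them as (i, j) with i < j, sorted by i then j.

count = 2; pairs: (0,3), (1,4)

α = atan 0.3 = 16.70°;  2α = 33.40°
n_0 = (-0.4740, -0.8805)
n_1 = (+0.4396, -0.8982)
n_2 = (+0.9808, +0.1949)
n_3 = (+0.2172, +0.9761)
n_4 = (-0.7759, +0.6308)
  (0,1): δ = 125.63°  ·
  (0,2): δ = 50.47°  ·
  (0,3): δ = 15.75°  ✓
  (0,4): δ = 79.18°  ·
  (1,2): δ = 104.84°  ·
  (1,3): δ = 38.62°  ·
  (1,4): δ = 24.81°  ✓
  (2,3): δ = 113.78°  ·
  (2,4): δ = 50.35°  ·
  (3,4): δ = 116.57°  ·
antipodal pairs: 2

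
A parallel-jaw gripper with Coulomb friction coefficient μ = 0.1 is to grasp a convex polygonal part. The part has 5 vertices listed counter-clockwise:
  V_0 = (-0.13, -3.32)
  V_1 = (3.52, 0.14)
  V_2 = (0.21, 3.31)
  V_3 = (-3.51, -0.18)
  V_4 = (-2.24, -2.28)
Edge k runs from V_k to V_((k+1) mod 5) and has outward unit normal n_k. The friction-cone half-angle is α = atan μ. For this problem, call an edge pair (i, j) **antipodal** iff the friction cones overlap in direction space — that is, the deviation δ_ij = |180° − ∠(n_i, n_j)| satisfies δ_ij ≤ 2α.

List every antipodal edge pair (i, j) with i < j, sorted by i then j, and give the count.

count = 1; pairs: (0,2)

α = atan 0.1 = 5.71°;  2α = 11.42°
n_0 = (+0.6880, -0.7257)
n_1 = (+0.6917, +0.7222)
n_2 = (-0.6842, +0.7293)
n_3 = (-0.8557, -0.5175)
n_4 = (-0.4421, -0.8970)
  (0,1): δ = 87.23°  ·
  (0,2): δ = 0.30°  ✓
  (0,3): δ = 77.69°  ·
  (0,4): δ = 110.29°  ·
  (1,2): δ = 93.06°  ·
  (1,3): δ = 15.07°  ·
  (1,4): δ = 17.52°  ·
  (2,3): δ = 102.01°  ·
  (2,4): δ = 69.41°  ·
  (3,4): δ = 147.40°  ·
antipodal pairs: 1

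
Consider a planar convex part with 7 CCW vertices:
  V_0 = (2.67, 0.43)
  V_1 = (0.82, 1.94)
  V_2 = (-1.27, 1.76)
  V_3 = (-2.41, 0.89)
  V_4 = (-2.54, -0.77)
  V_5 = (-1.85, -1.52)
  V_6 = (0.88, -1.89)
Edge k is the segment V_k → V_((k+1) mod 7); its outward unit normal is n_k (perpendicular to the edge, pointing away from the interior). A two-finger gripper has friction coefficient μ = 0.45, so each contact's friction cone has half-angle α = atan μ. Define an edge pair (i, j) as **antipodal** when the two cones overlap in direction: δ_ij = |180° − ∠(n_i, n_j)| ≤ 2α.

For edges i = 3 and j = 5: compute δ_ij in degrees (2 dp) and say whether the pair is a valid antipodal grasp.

δ = 93.24°, invalid

α = atan 0.45 = 24.23°;  2α = 48.46°
edge 3: e_3 = (-0.13, -1.66);  n_3 = (-0.9969, +0.0781)
edge 5: e_5 = (+2.73, -0.37);  n_5 = (-0.1343, -0.9909)
∠(n_3, n_5) = 86.76°
δ = |180° − 86.76°| = 93.24°
93.24° > 2α = 48.46°  →  invalid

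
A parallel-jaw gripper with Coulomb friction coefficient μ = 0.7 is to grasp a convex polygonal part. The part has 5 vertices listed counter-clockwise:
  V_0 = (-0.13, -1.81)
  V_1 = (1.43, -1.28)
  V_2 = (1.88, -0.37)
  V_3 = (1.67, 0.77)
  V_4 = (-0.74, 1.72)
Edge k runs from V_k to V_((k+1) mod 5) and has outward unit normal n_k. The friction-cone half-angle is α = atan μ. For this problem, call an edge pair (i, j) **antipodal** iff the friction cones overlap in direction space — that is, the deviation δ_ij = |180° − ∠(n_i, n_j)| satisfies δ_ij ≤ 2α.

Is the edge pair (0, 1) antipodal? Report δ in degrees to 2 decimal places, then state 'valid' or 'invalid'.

α = atan 0.7 = 34.99°;  2α = 69.98°
edge 0: e_0 = (+1.56, +0.53);  n_0 = (+0.3217, -0.9468)
edge 1: e_1 = (+0.45, +0.91);  n_1 = (+0.8964, -0.4433)
∠(n_0, n_1) = 44.92°
δ = |180° − 44.92°| = 135.08°
135.08° > 2α = 69.98°  →  invalid

δ = 135.08°, invalid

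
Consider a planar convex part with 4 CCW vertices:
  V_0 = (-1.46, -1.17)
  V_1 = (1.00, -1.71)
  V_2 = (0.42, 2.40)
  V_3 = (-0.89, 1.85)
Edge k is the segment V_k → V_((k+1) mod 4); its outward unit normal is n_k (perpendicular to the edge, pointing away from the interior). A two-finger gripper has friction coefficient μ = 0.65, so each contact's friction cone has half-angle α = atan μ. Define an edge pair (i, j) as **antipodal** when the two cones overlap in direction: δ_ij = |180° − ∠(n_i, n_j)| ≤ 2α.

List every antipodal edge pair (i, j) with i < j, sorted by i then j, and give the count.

α = atan 0.65 = 33.02°;  2α = 66.05°
n_0 = (-0.2144, -0.9767)
n_1 = (+0.9902, +0.1397)
n_2 = (-0.3871, +0.9220)
n_3 = (-0.9827, +0.1855)
  (0,1): δ = 69.59°  ·
  (0,2): δ = 35.16°  ✓
  (0,3): δ = 91.69°  ·
  (1,2): δ = 75.26°  ·
  (1,3): δ = 18.72°  ✓
  (2,3): δ = 123.46°  ·
antipodal pairs: 2

count = 2; pairs: (0,2), (1,3)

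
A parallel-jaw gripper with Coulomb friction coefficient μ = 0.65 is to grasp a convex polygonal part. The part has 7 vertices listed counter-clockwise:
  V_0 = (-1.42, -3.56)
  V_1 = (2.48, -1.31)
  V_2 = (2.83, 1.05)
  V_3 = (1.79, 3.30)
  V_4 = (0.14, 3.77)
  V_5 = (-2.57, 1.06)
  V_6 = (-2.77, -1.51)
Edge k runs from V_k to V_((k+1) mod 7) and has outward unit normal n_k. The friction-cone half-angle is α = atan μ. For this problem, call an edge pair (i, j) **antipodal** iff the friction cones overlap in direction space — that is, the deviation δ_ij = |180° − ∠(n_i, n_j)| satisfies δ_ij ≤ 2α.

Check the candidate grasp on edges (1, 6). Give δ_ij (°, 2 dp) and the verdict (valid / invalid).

δ = 41.80°, valid

α = atan 0.65 = 33.02°;  2α = 66.05°
edge 1: e_1 = (+0.35, +2.36);  n_1 = (+0.9892, -0.1467)
edge 6: e_6 = (+1.35, -2.05);  n_6 = (-0.8352, -0.5500)
∠(n_1, n_6) = 138.20°
δ = |180° − 138.20°| = 41.80°
41.80° ≤ 2α = 66.05°  →  valid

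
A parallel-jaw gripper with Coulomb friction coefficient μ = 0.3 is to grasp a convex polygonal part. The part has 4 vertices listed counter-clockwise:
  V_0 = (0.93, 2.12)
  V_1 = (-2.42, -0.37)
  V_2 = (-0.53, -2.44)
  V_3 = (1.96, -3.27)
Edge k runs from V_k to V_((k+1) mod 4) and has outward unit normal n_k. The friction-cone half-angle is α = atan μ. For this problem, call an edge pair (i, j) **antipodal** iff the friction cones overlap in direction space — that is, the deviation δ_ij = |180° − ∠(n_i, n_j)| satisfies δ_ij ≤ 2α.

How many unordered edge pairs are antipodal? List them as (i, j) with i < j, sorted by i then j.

count = 1; pairs: (1,3)

α = atan 0.3 = 16.70°;  2α = 33.40°
n_0 = (-0.5965, +0.8026)
n_1 = (-0.7385, -0.6743)
n_2 = (-0.3162, -0.9487)
n_3 = (+0.9822, +0.1877)
  (0,1): δ = 84.23°  ·
  (0,2): δ = 55.06°  ·
  (0,3): δ = 64.20°  ·
  (1,2): δ = 150.83°  ·
  (1,3): δ = 31.58°  ✓
  (2,3): δ = 60.75°  ·
antipodal pairs: 1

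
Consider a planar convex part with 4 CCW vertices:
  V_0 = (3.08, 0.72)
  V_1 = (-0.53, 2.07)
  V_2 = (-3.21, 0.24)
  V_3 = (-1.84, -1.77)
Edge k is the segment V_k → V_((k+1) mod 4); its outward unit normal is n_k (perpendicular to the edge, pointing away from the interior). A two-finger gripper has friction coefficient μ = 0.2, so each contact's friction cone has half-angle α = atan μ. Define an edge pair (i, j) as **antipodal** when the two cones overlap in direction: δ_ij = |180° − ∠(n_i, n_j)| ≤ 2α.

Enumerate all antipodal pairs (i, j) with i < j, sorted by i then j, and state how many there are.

count = 1; pairs: (1,3)

α = atan 0.2 = 11.31°;  2α = 22.62°
n_0 = (+0.3503, +0.9366)
n_1 = (-0.5639, +0.8258)
n_2 = (-0.8263, -0.5632)
n_3 = (+0.4516, -0.8922)
  (0,1): δ = 125.17°  ·
  (0,2): δ = 35.22°  ·
  (0,3): δ = 47.35°  ·
  (1,2): δ = 90.05°  ·
  (1,3): δ = 7.48°  ✓
  (2,3): δ = 97.43°  ·
antipodal pairs: 1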